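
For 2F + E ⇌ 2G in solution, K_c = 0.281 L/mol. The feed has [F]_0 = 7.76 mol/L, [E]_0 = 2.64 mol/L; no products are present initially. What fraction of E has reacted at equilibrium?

Let X = conversion of E; extent ξ = 2.64·X mol/L.
Concentrations: [F] = 7.76 − 5.28X; [E] = 2.64 − 2.64X; [G] = 5.28X.
K_c = [G]^2 / ([F]^2 [E]).
Setting equal to 0.281 and solving for X on (0,1) gives X = 0.541.

X = 0.541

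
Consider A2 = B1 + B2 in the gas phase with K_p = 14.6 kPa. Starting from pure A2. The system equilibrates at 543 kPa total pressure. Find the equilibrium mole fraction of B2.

y_B2 = 0.139

Basis: 1 mol A2 initially; let X = conversion of A2. Extent ξ = X.
Species balance: n_A2 = 1 − X; n_B1 = X; n_B2 = X.
n_T = Σnᵢ = 1 + X.
Mole fractions y_i = n_i/n_T; K_p = p_B1 p_B2 / (p_A2) with p_i = y_i·P.
Substituting and setting equal to 14.6 kPa gives a polynomial in X; the root in (0,1) is X = 0.162.
Then n_B2 = 0.162, n_T = 1.16, so y_B2 = 0.139.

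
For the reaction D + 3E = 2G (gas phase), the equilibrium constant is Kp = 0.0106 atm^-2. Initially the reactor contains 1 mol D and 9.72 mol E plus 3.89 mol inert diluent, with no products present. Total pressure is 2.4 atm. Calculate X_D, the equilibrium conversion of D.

Let X = conversion of D (basis 1 mol D); extent of reaction ξ = X.
Species balance: n_D = 1 − X; n_E = 9.72 − 3X; n_G = 2X; n_I = 3.89 (inert).
Summing: n_T = 14.6 − 2X.
With p_i = (n_i/n_T)P, Kp = p_G^2 / (p_D p_E^3).
Equating to 0.0106 atm^-2 and solving on 0 < X < 1: X = 0.212.

X = 0.212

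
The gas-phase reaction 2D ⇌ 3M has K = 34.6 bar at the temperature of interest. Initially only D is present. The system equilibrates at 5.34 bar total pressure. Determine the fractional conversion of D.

X = 0.663

Let X = conversion of D (basis 1 mol D); extent of reaction ξ = 0.5X.
Moles: n_D = 1 − X; n_M = 1.5X.
Summing: n_T = 1 + 0.5X.
With p_i = (n_i/n_T)P, K = p_M^3 / (p_D^2).
Equating to 34.6 bar and solving on 0 < X < 1: X = 0.663.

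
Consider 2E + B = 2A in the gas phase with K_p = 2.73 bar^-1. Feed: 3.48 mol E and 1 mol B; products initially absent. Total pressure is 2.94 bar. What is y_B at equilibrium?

Let X = conversion of B (basis 1 mol B); extent of reaction ξ = X.
Mole table: n_E = 3.48 − 2X; n_B = 1 − X; n_A = 2X.
Summing: n_T = 4.48 − X.
With p_i = (n_i/n_T)P, K_p = p_A^2 / (p_E^2 p_B).
Setting this equal to 2.73 bar^-1 and taking the physical root (0 < X < 1) gives X = 0.742.
Then n_B = 0.258, n_T = 3.74, so y_B = 0.069.

y_B = 0.069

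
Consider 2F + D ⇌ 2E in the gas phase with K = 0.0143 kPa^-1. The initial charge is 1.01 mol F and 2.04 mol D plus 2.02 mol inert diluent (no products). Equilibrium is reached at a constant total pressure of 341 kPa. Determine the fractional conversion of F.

X = 0.572

Let X = conversion of F (basis 1.01 mol F); extent of reaction ξ = 0.505X.
Mole table: n_F = 1.01 − 1.01X; n_D = 2.04 − 0.505X; n_E = 1.01X; n_I = 2.02 (inert).
Total moles n_T = 5.07 − 0.505X.
y_i = n_i/n_T, p_i = y_i·P. K = p_E^2 / (p_F^2 p_D).
Setting this equal to 0.0143 kPa^-1 and taking the physical root (0 < X < 1) gives X = 0.572.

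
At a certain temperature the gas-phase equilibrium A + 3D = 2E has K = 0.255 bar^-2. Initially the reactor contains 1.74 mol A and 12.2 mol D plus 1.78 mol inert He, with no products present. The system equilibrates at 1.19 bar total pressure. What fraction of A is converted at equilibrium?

X = 0.397

Basis: 1.74 mol A initially; let X = conversion of A. Extent ξ = 1.74X.
Moles: n_A = 1.74 − 1.74X; n_D = 12.2 − 5.22X; n_E = 3.48X; n_I = 1.78 (inert).
Total moles n_T = 15.7 − 3.48X.
With p_i = (n_i/n_T)P, K = p_E^2 / (p_A p_D^3).
Substituting and setting equal to 0.255 bar^-2 gives a polynomial in X; the root in (0,1) is X = 0.397.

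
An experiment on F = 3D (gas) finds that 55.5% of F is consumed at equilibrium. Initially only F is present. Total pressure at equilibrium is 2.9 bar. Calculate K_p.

K_p = 19.6 bar^2

Let X = conversion of F (basis 1 mol F); extent of reaction ξ = X.
Species balance: n_F = 1 − X; n_D = 3X.
Summing: n_T = 1 + 2X.
At X = 0.555: n_F = 0.445, n_D = 1.67, n_T = 2.11.
p_i = (n_i/n_T)·P. K_p = p_D^3 / (p_F) = 19.6 bar^2.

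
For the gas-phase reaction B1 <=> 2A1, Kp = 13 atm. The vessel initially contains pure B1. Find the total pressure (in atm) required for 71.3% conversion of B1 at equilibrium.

Basis: 1 mol B1 initially; let X = conversion of B1. Extent ξ = X.
At extent ξ: n_B1 = 1 − X; n_A1 = 2X.
Summing: n_T = 1 + X.
Kp = p_A1^2 / (p_B1) with p_i = (n_i/n_T)·P.
At X = 0.713: the mole-fraction product g(X) = Π y_i^ν_i = 4.136. Since Kp = g(X)·P^{1}, P = (Kp/g)^(1/1) = (13/4.136)^(1/1) = 3.14 atm.

P = 3.14 atm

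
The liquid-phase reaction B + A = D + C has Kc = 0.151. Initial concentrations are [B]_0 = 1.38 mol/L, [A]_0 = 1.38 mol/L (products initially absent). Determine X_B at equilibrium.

X = 0.280

Let X = conversion of B; extent ξ = 1.38·X mol/L.
Concentrations: [B] = 1.38 − 1.38X; [A] = 1.38 − 1.38X; [D] = 1.38X; [C] = 1.38X.
Kc = [D] [C] / ([B] [A]).
This equals 0.151 at X = 0.280 (the root in 0 < X < 1).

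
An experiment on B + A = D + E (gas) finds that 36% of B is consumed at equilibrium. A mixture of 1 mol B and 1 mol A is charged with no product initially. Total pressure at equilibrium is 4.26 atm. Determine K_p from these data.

K_p = 0.316

Let X = conversion of B (basis 1 mol B); extent of reaction ξ = X.
Mole table: n_B = 1 − X; n_A = 1 − X; n_D = X; n_E = X.
n_T stays at 2 (no change in mole number).
At X = 0.36: n_B = 0.64, n_A = 0.64, n_D = 0.36, n_E = 0.36, n_T = 2.
p_i = (n_i/n_T)·P. K_p = p_D p_E / (p_B p_A) = 0.316.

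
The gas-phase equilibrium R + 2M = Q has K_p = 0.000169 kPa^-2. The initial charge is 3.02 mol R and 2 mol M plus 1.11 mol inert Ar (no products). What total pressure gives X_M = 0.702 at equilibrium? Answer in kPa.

P = 336 kPa

Take 2 mol M as basis and let X be its fractional conversion, so ξ = X.
Mole table: n_R = 3.02 − X; n_M = 2 − 2X; n_Q = X; n_I = 1.11 (inert).
Summing: n_T = 6.13 − 2X.
K_p = p_Q / (p_R p_M^2) with p_i = (n_i/n_T)·P.
At X = 0.702: the mole-fraction product g(X) = Π y_i^ν_i = 19.04. Since K_p = g(X)·P^{-2}, P = (g/K_p)^(1/2) = (19.04/0.000169)^(1/2) = 336 kPa.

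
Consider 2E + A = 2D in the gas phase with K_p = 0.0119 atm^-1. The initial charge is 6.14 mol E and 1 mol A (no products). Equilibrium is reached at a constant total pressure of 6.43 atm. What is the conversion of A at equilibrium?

Take 1 mol A as basis and let X be its fractional conversion, so ξ = X.
Moles: n_E = 6.14 − 2X; n_A = 1 − X; n_D = 2X.
n_T = Σnᵢ = 7.14 − X.
y_i = n_i/n_T, p_i = y_i·P. K_p = p_D^2 / (p_E^2 p_A).
Substituting and setting equal to 0.0119 atm^-1 gives a polynomial in X; the root in (0,1) is X = 0.256.

X = 0.256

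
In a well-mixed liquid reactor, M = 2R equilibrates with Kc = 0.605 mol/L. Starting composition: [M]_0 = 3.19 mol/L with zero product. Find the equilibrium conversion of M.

X = 0.195

Let X = conversion of M; extent ξ = 3.19·X mol/L.
Concentrations: [M] = 3.19 − 3.19X; [R] = 6.38X.
Kc = [R]^2 / ([M]).
Equating to 0.605 mol/L: the physical root is X = 0.195.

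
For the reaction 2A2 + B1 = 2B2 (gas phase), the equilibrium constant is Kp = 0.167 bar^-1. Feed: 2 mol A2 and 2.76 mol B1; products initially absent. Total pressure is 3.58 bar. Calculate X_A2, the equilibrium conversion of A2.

Basis: 2 mol A2 initially; let X = conversion of A2. Extent ξ = X.
Species balance: n_A2 = 2 − 2X; n_B1 = 2.76 − X; n_B2 = 2X.
Total moles n_T = 4.76 − X.
With p_i = (n_i/n_T)P, Kp = p_B2^2 / (p_A2^2 p_B1).
Substituting and setting equal to 0.167 bar^-1 gives a polynomial in X; the root in (0,1) is X = 0.363.

X = 0.363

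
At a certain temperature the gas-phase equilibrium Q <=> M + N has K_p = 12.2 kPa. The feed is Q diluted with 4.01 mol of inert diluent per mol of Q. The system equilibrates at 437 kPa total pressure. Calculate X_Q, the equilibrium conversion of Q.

X = 0.318

Basis: 1 mol Q initially; let X = conversion of Q. Extent ξ = X.
Species balance: n_Q = 1 − X; n_M = X; n_N = X; n_I = 4.01 (inert).
n_T = Σnᵢ = 5.01 + X.
With p_i = (n_i/n_T)P, K_p = p_M p_N / (p_Q).
Substituting and setting equal to 12.2 kPa gives a polynomial in X; the root in (0,1) is X = 0.318.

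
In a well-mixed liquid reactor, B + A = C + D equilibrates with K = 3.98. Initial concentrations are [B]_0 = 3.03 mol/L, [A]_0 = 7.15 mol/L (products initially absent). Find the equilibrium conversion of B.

X = 0.872

Let X = conversion of B; extent ξ = 3.03·X mol/L.
Concentrations: [B] = 3.03 − 3.03X; [A] = 7.15 − 3.03X; [C] = 3.03X; [D] = 3.03X.
K = [C] [D] / ([B] [A]).
Setting equal to 3.98 and solving for X on (0,1) gives X = 0.872.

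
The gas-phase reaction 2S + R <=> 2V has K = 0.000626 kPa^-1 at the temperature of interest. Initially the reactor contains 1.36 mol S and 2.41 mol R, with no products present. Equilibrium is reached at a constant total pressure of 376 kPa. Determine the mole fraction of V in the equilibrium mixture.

y_V = 0.105

Let X = conversion of S (basis 1.36 mol S); extent of reaction ξ = 0.68X.
At extent ξ: n_S = 1.36 − 1.36X; n_R = 2.41 − 0.68X; n_V = 1.36X.
n_T = Σnᵢ = 3.77 − 0.68X.
With p_i = (n_i/n_T)P, K = p_V^2 / (p_S^2 p_R).
This yields a degree-3 equation in X; solving on (0,1), X = 0.276.
Then n_V = 0.376, n_T = 3.58, so y_V = 0.105.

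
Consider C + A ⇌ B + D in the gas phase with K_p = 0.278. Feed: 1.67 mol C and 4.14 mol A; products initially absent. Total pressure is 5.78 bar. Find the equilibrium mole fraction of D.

y_D = 0.148

Take 1.67 mol C as basis and let X be its fractional conversion, so ξ = 1.67X.
Species balance: n_C = 1.67 − 1.67X; n_A = 4.14 − 1.67X; n_B = 1.67X; n_D = 1.67X.
n_T stays at 5.81 (no change in mole number).
Mole fractions y_i = n_i/n_T; K_p = p_B p_D / (p_C p_A) with p_i = y_i·P.
Equating to 0.278 and solving on 0 < X < 1: X = 0.515.
Then n_D = 0.86, n_T = 5.81, so y_D = 0.148.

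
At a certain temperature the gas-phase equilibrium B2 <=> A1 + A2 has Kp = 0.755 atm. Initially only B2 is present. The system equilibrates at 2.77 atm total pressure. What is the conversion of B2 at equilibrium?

Let X = conversion of B2 (basis 1 mol B2); extent of reaction ξ = X.
Mole table: n_B2 = 1 − X; n_A1 = X; n_A2 = X.
Summing: n_T = 1 + X.
y_i = n_i/n_T, p_i = y_i·P. Kp = p_A1 p_A2 / (p_B2).
Setting this equal to 0.755 atm and taking the physical root (0 < X < 1) gives X = 0.463.

X = 0.463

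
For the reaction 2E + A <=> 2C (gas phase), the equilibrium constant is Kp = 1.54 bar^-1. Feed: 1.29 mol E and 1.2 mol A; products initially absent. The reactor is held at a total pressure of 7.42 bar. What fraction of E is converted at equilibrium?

X = 0.674

Basis: 1.29 mol E initially; let X = conversion of E. Extent ξ = 0.645X.
At extent ξ: n_E = 1.29 − 1.29X; n_A = 1.2 − 0.645X; n_C = 1.29X.
Total moles n_T = 2.49 − 0.645X.
With p_i = (n_i/n_T)P, Kp = p_C^2 / (p_E^2 p_A).
Setting this equal to 1.54 bar^-1 and taking the physical root (0 < X < 1) gives X = 0.674.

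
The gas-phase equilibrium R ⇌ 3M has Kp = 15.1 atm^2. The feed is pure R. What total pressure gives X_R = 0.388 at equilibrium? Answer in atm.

P = 4.3 atm

Take 1 mol R as basis and let X be its fractional conversion, so ξ = X.
Moles: n_R = 1 − X; n_M = 3X.
Summing: n_T = 1 + 2X.
Kp = p_M^3 / (p_R) with p_i = (n_i/n_T)·P.
At X = 0.388: the mole-fraction product g(X) = Π y_i^ν_i = 0.817. Since Kp = g(X)·P^{2}, P = (Kp/g)^(1/2) = (15.1/0.817)^(1/2) = 4.3 atm.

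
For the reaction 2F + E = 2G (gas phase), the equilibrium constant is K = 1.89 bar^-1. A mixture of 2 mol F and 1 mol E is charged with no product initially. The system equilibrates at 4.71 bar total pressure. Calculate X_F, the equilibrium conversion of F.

X = 0.559

Take 2 mol F as basis and let X be its fractional conversion, so ξ = X.
Moles: n_F = 2 − 2X; n_E = 1 − X; n_G = 2X.
Summing: n_T = 3 − X.
Mole fractions y_i = n_i/n_T; K = p_G^2 / (p_F^2 p_E) with p_i = y_i·P.
Equating to 1.89 bar^-1 and solving on 0 < X < 1: X = 0.559.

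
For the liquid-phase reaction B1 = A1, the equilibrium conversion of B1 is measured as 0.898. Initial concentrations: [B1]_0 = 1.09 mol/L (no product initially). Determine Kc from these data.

Kc = 8.8

Let X = conversion of B1.
Concentrations: [B1] = 1.09 − 1.09X; [A1] = 1.09X.
At X = 0.898: [B1] = 0.111, [A1] = 0.979.
Kc = [A1] / ([B1]) = 8.8.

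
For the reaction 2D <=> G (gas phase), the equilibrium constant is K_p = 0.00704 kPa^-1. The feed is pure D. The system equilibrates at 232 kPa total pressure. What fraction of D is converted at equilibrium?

Let X = conversion of D (basis 1 mol D); extent of reaction ξ = 0.5X.
Mole table: n_D = 1 − X; n_G = 0.5X.
Total moles n_T = 1 − 0.5X.
y_i = n_i/n_T, p_i = y_i·P. K_p = p_G / (p_D^2).
This yields a degree-2 equation in X; solving on (0,1), X = 0.636.

X = 0.636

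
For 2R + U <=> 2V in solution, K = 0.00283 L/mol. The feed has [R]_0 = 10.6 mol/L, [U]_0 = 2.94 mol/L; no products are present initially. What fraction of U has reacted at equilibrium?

Let X = conversion of U; extent ξ = 2.94·X mol/L.
Concentrations: [R] = 10.6 − 5.88X; [U] = 2.94 − 2.94X; [V] = 5.88X.
K = [V]^2 / ([R]^2 [U]).
Equating to 0.00283 L/mol: the physical root is X = 0.141.

X = 0.141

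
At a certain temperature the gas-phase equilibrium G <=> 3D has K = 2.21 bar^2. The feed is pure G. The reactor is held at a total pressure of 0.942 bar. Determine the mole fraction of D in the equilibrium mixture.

Basis: 1 mol G initially; let X = conversion of G. Extent ξ = X.
Species balance: n_G = 1 − X; n_D = 3X.
n_T = Σnᵢ = 1 + 2X.
y_i = n_i/n_T, p_i = y_i·P. K = p_D^3 / (p_G).
Equating to 2.21 bar^2 and solving on 0 < X < 1: X = 0.567.
Then n_D = 1.7, n_T = 2.13, so y_D = 0.797.

y_D = 0.797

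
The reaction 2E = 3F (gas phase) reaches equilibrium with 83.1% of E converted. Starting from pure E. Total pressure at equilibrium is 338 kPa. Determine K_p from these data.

Let X = conversion of E (basis 1 mol E); extent of reaction ξ = 0.5X.
Mole table: n_E = 1 − X; n_F = 1.5X.
n_T = Σnᵢ = 1 + 0.5X.
At X = 0.831: n_E = 0.169, n_F = 1.25, n_T = 1.42.
p_i = (n_i/n_T)·P. K_p = p_F^3 / (p_E^2) = 1.62e+04 kPa.

K_p = 1.62e+04 kPa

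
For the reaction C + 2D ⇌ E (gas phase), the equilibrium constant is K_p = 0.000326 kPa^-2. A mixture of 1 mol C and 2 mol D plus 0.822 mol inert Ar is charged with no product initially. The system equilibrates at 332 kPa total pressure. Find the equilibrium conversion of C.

Let X = conversion of C (basis 1 mol C); extent of reaction ξ = X.
Moles: n_C = 1 − X; n_D = 2 − 2X; n_E = X; n_I = 0.822 (inert).
Summing: n_T = 3.82 − 2X.
y_i = n_i/n_T, p_i = y_i·P. K_p = p_E / (p_C p_D^2).
This yields a degree-3 equation in X; solving on (0,1), X = 0.694.

X = 0.694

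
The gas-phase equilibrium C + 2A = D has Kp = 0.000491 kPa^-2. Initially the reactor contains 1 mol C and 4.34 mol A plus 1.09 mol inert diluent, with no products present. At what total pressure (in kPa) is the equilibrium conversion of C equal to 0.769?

P = 144 kPa

Basis: 1 mol C initially; let X = conversion of C. Extent ξ = X.
Moles: n_C = 1 − X; n_A = 4.34 − 2X; n_D = X; n_I = 1.09 (inert).
Total moles n_T = 6.43 − 2X.
Kp = p_D / (p_C p_A^2) with p_i = (n_i/n_T)·P.
At X = 0.769: the mole-fraction product g(X) = Π y_i^ν_i = 10.15. Since Kp = g(X)·P^{-2}, P = (g/Kp)^(1/2) = (10.15/0.000491)^(1/2) = 144 kPa.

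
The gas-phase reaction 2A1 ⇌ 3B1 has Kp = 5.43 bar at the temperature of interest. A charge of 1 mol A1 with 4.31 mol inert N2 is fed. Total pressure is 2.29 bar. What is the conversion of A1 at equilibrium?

X = 0.704

Take 1 mol A1 as basis and let X be its fractional conversion, so ξ = 0.5X.
Species balance: n_A1 = 1 − X; n_B1 = 1.5X; n_I = 4.31 (inert).
Total moles n_T = 5.31 + 0.5X.
y_i = n_i/n_T, p_i = y_i·P. Kp = p_B1^3 / (p_A1^2).
Setting this equal to 5.43 bar and taking the physical root (0 < X < 1) gives X = 0.704.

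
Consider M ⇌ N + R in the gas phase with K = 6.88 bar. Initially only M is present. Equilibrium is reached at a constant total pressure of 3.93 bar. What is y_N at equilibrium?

Take 1 mol M as basis and let X be its fractional conversion, so ξ = X.
At extent ξ: n_M = 1 − X; n_N = X; n_R = X.
Summing: n_T = 1 + X.
With p_i = (n_i/n_T)P, K = p_N p_R / (p_M).
Substituting and setting equal to 6.88 bar gives a polynomial in X; the root in (0,1) is X = 0.798.
Then n_N = 0.798, n_T = 1.8, so y_N = 0.444.

y_N = 0.444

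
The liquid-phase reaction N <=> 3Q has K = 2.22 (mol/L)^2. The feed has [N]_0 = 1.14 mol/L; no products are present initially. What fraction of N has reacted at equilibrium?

X = 0.346

Let X = conversion of N; extent ξ = 1.14·X mol/L.
Concentrations: [N] = 1.14 − 1.14X; [Q] = 3.42X.
K = [Q]^3 / ([N]).
Solving K = 2.22 for X ∈ (0,1): X = 0.346.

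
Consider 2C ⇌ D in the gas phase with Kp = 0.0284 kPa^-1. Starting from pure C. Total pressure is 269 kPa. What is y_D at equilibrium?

y_D = 0.698

Let X = conversion of C (basis 1 mol C); extent of reaction ξ = 0.5X.
Species balance: n_C = 1 − X; n_D = 0.5X.
n_T = Σnᵢ = 1 − 0.5X.
y_i = n_i/n_T, p_i = y_i·P. Kp = p_D / (p_C^2).
Equating to 0.0284 kPa^-1 and solving on 0 < X < 1: X = 0.822.
Then n_D = 0.411, n_T = 0.589, so y_D = 0.698.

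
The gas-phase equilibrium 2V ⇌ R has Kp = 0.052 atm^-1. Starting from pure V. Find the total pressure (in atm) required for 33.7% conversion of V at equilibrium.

P = 6.13 atm

Take 1 mol V as basis and let X be its fractional conversion, so ξ = 0.5X.
Species balance: n_V = 1 − X; n_R = 0.5X.
Total moles n_T = 1 − 0.5X.
Kp = p_R / (p_V^2) with p_i = (n_i/n_T)·P.
At X = 0.337: the mole-fraction product g(X) = Π y_i^ν_i = 0.3187. Since Kp = g(X)·P^{-1}, P = (g/Kp)^(1/1) = (0.3187/0.052)^(1/1) = 6.13 atm.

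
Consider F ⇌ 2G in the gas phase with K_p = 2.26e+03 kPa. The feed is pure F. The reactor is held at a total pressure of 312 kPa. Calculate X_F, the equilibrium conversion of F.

X = 0.803

Basis: 1 mol F initially; let X = conversion of F. Extent ξ = X.
Species balance: n_F = 1 − X; n_G = 2X.
Summing: n_T = 1 + X.
With p_i = (n_i/n_T)P, K_p = p_G^2 / (p_F).
Substituting and setting equal to 2.26e+03 kPa gives a polynomial in X; the root in (0,1) is X = 0.803.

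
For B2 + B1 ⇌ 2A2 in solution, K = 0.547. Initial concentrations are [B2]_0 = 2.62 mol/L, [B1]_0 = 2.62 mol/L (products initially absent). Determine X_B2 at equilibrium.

X = 0.270

Let X = conversion of B2; extent ξ = 2.62·X mol/L.
Concentrations: [B2] = 2.62 − 2.62X; [B1] = 2.62 − 2.62X; [A2] = 5.24X.
K = [A2]^2 / ([B2] [B1]).
This equals 0.547 at X = 0.270 (the root in 0 < X < 1).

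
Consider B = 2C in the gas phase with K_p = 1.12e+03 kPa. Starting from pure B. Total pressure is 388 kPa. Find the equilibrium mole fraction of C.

Take 1 mol B as basis and let X be its fractional conversion, so ξ = X.
At extent ξ: n_B = 1 − X; n_C = 2X.
n_T = Σnᵢ = 1 + X.
With p_i = (n_i/n_T)P, K_p = p_C^2 / (p_B).
This yields a degree-2 equation in X; solving on (0,1), X = 0.647.
Then n_C = 1.29, n_T = 1.65, so y_C = 0.786.

y_C = 0.786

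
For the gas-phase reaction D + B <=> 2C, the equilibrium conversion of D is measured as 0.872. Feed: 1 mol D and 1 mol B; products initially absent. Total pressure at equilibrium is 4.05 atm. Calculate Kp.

Kp = 186

Take 1 mol D as basis and let X be its fractional conversion, so ξ = X.
Species balance: n_D = 1 − X; n_B = 1 − X; n_C = 2X.
Since Δν = 0, n_T = 2 throughout.
At X = 0.872: n_D = 0.128, n_B = 0.128, n_C = 1.74, n_T = 2.
p_i = (n_i/n_T)·P. Kp = p_C^2 / (p_D p_B) = 186.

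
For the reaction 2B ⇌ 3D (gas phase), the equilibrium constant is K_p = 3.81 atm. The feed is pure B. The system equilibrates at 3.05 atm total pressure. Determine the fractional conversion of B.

Basis: 1 mol B initially; let X = conversion of B. Extent ξ = 0.5X.
At extent ξ: n_B = 1 − X; n_D = 1.5X.
Summing: n_T = 1 + 0.5X.
With p_i = (n_i/n_T)P, K_p = p_D^3 / (p_B^2).
This yields a degree-3 equation in X; solving on (0,1), X = 0.492.

X = 0.492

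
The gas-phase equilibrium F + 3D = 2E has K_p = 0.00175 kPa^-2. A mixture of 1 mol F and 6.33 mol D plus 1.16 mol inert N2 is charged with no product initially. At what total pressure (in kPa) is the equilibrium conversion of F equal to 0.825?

P = 85.2 kPa

Take 1 mol F as basis and let X be its fractional conversion, so ξ = X.
Species balance: n_F = 1 − X; n_D = 6.33 − 3X; n_E = 2X; n_I = 1.16 (inert).
n_T = Σnᵢ = 8.49 − 2X.
K_p = p_E^2 / (p_F p_D^3) with p_i = (n_i/n_T)·P.
At X = 0.825: the mole-fraction product g(X) = Π y_i^ν_i = 12.7. Since K_p = g(X)·P^{-2}, P = (g/K_p)^(1/2) = (12.7/0.00175)^(1/2) = 85.2 kPa.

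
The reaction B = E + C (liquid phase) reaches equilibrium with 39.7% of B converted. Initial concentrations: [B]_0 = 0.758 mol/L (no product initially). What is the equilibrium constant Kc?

Let X = conversion of B.
Concentrations: [B] = 0.758 − 0.758X; [E] = 0.758X; [C] = 0.758X.
At X = 0.397: [B] = 0.457, [E] = 0.301, [C] = 0.301.
Kc = [E] [C] / ([B]) = 0.198 mol/L.

Kc = 0.198 mol/L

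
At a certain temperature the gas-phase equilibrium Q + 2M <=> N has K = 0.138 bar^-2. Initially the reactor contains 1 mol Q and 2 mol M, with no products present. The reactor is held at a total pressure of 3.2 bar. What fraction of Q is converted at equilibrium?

X = 0.320

Basis: 1 mol Q initially; let X = conversion of Q. Extent ξ = X.
Mole table: n_Q = 1 − X; n_M = 2 − 2X; n_N = X.
Total moles n_T = 3 − 2X.
y_i = n_i/n_T, p_i = y_i·P. K = p_N / (p_Q p_M^2).
This yields a degree-3 equation in X; solving on (0,1), X = 0.320.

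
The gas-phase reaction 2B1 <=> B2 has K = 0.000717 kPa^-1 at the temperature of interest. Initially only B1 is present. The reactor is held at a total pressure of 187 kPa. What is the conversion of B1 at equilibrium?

X = 0.193

Basis: 1 mol B1 initially; let X = conversion of B1. Extent ξ = 0.5X.
Moles: n_B1 = 1 − X; n_B2 = 0.5X.
n_T = Σnᵢ = 1 − 0.5X.
With p_i = (n_i/n_T)P, K = p_B2 / (p_B1^2).
Substituting and setting equal to 0.000717 kPa^-1 gives a polynomial in X; the root in (0,1) is X = 0.193.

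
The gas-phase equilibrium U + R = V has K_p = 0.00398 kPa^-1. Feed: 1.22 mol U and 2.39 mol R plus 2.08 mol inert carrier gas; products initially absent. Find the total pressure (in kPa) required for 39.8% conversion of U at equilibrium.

P = 454 kPa

Let X = conversion of U (basis 1.22 mol U); extent of reaction ξ = 1.22X.
Species balance: n_U = 1.22 − 1.22X; n_R = 2.39 − 1.22X; n_V = 1.22X; n_I = 2.08 (inert).
Total moles n_T = 5.69 − 1.22X.
K_p = p_V / (p_U p_R) with p_i = (n_i/n_T)·P.
At X = 0.398: the mole-fraction product g(X) = Π y_i^ν_i = 1.807. Since K_p = g(X)·P^{-1}, P = (g/K_p)^(1/1) = (1.807/0.00398)^(1/1) = 454 kPa.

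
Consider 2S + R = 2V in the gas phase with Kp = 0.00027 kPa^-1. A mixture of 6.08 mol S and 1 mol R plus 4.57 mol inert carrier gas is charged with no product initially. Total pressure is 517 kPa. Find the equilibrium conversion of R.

Basis: 1 mol R initially; let X = conversion of R. Extent ξ = X.
Mole table: n_S = 6.08 − 2X; n_R = 1 − X; n_V = 2X; n_I = 4.57 (inert).
Total moles n_T = 11.7 − X.
With p_i = (n_i/n_T)P, Kp = p_V^2 / (p_S^2 p_R).
Setting this equal to 0.00027 kPa^-1 and taking the physical root (0 < X < 1) gives X = 0.264.

X = 0.264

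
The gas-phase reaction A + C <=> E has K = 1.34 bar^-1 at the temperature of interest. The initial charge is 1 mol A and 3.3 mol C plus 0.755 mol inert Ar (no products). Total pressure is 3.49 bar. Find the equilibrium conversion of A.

Take 1 mol A as basis and let X be its fractional conversion, so ξ = X.
Species balance: n_A = 1 − X; n_C = 3.3 − X; n_E = X; n_I = 0.755 (inert).
n_T = Σnᵢ = 5.05 − X.
With p_i = (n_i/n_T)P, K = p_E / (p_A p_C).
Setting this equal to 1.34 bar^-1 and taking the physical root (0 < X < 1) gives X = 0.735.

X = 0.735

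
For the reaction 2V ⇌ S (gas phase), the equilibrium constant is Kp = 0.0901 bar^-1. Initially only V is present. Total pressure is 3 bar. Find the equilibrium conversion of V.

X = 0.307

Basis: 1 mol V initially; let X = conversion of V. Extent ξ = 0.5X.
At extent ξ: n_V = 1 − X; n_S = 0.5X.
n_T = Σnᵢ = 1 − 0.5X.
Mole fractions y_i = n_i/n_T; Kp = p_S / (p_V^2) with p_i = y_i·P.
This yields a degree-2 equation in X; solving on (0,1), X = 0.307.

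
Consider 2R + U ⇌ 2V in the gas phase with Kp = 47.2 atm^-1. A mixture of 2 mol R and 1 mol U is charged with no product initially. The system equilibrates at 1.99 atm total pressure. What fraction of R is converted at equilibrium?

X = 0.760

Take 2 mol R as basis and let X be its fractional conversion, so ξ = X.
Moles: n_R = 2 − 2X; n_U = 1 − X; n_V = 2X.
Summing: n_T = 3 − X.
Mole fractions y_i = n_i/n_T; Kp = p_V^2 / (p_R^2 p_U) with p_i = y_i·P.
Setting this equal to 47.2 atm^-1 and taking the physical root (0 < X < 1) gives X = 0.760.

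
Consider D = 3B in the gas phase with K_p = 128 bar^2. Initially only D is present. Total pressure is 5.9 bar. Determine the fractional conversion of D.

Take 1 mol D as basis and let X be its fractional conversion, so ξ = X.
At extent ξ: n_D = 1 − X; n_B = 3X.
Total moles n_T = 1 + 2X.
With p_i = (n_i/n_T)P, K_p = p_B^3 / (p_D).
Equating to 128 bar^2 and solving on 0 < X < 1: X = 0.635.

X = 0.635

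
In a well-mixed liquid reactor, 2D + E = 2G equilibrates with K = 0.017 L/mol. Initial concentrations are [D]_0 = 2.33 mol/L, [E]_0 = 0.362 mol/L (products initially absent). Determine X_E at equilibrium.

X = 0.210

Let X = conversion of E; extent ξ = 0.362·X mol/L.
Concentrations: [D] = 2.33 − 0.724X; [E] = 0.362 − 0.362X; [G] = 0.724X.
K = [G]^2 / ([D]^2 [E]).
Solving K = 0.017 for X ∈ (0,1): X = 0.210.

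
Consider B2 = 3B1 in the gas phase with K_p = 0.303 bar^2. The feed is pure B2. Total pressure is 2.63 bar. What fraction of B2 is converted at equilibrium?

Take 1 mol B2 as basis and let X be its fractional conversion, so ξ = X.
Moles: n_B2 = 1 − X; n_B1 = 3X.
n_T = Σnᵢ = 1 + 2X.
y_i = n_i/n_T, p_i = y_i·P. K_p = p_B1^3 / (p_B2).
Setting this equal to 0.303 bar^2 and taking the physical root (0 < X < 1) gives X = 0.131.

X = 0.131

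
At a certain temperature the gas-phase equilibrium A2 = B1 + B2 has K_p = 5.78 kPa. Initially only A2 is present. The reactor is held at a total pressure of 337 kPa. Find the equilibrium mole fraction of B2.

Let X = conversion of A2 (basis 1 mol A2); extent of reaction ξ = X.
Species balance: n_A2 = 1 − X; n_B1 = X; n_B2 = X.
Total moles n_T = 1 + X.
Mole fractions y_i = n_i/n_T; K_p = p_B1 p_B2 / (p_A2) with p_i = y_i·P.
Substituting and setting equal to 5.78 kPa gives a polynomial in X; the root in (0,1) is X = 0.130.
Then n_B2 = 0.13, n_T = 1.13, so y_B2 = 0.115.

y_B2 = 0.115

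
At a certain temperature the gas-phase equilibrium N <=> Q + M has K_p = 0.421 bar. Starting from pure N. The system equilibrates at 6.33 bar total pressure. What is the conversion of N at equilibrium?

Let X = conversion of N (basis 1 mol N); extent of reaction ξ = X.
At extent ξ: n_N = 1 − X; n_Q = X; n_M = X.
Summing: n_T = 1 + X.
y_i = n_i/n_T, p_i = y_i·P. K_p = p_Q p_M / (p_N).
Equating to 0.421 bar and solving on 0 < X < 1: X = 0.250.

X = 0.250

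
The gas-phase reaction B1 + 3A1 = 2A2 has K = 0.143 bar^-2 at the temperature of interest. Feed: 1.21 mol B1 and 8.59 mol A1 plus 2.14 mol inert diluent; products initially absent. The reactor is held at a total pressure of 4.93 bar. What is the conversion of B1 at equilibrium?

X = 0.690

Basis: 1.21 mol B1 initially; let X = conversion of B1. Extent ξ = 1.21X.
Mole table: n_B1 = 1.21 − 1.21X; n_A1 = 8.59 − 3.63X; n_A2 = 2.42X; n_I = 2.14 (inert).
Summing: n_T = 11.9 − 2.42X.
With p_i = (n_i/n_T)P, K = p_A2^2 / (p_B1 p_A1^3).
Equating to 0.143 bar^-2 and solving on 0 < X < 1: X = 0.690.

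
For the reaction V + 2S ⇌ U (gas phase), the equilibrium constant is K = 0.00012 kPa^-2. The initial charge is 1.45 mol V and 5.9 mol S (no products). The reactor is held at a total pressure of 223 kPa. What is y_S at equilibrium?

Take 1.45 mol V as basis and let X be its fractional conversion, so ξ = 1.45X.
Mole table: n_V = 1.45 − 1.45X; n_S = 5.9 − 2.9X; n_U = 1.45X.
Total moles n_T = 7.35 − 2.9X.
Mole fractions y_i = n_i/n_T; K = p_U / (p_V p_S^2) with p_i = y_i·P.
Setting this equal to 0.00012 kPa^-2 and taking the physical root (0 < X < 1) gives X = 0.755.
Then n_S = 3.71, n_T = 5.16, so y_S = 0.719.

y_S = 0.719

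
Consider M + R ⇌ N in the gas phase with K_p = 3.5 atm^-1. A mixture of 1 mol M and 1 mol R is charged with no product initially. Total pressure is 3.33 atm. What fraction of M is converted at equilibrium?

X = 0.719

Take 1 mol M as basis and let X be its fractional conversion, so ξ = X.
Species balance: n_M = 1 − X; n_R = 1 − X; n_N = X.
n_T = Σnᵢ = 2 − X.
y_i = n_i/n_T, p_i = y_i·P. K_p = p_N / (p_M p_R).
Equating to 3.5 atm^-1 and solving on 0 < X < 1: X = 0.719.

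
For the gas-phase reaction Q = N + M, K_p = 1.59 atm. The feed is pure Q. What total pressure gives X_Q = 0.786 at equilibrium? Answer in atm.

P = 0.984 atm

Let X = conversion of Q (basis 1 mol Q); extent of reaction ξ = X.
At extent ξ: n_Q = 1 − X; n_N = X; n_M = X.
Total moles n_T = 1 + X.
K_p = p_N p_M / (p_Q) with p_i = (n_i/n_T)·P.
At X = 0.786: the mole-fraction product g(X) = Π y_i^ν_i = 1.616. Since K_p = g(X)·P^{1}, P = (K_p/g)^(1/1) = (1.59/1.616)^(1/1) = 0.984 atm.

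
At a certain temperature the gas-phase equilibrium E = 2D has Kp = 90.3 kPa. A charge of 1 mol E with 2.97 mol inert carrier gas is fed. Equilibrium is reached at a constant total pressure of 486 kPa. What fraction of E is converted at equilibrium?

Let X = conversion of E (basis 1 mol E); extent of reaction ξ = X.
Moles: n_E = 1 − X; n_D = 2X; n_I = 2.97 (inert).
n_T = Σnᵢ = 3.97 + X.
Mole fractions y_i = n_i/n_T; Kp = p_D^2 / (p_E) with p_i = y_i·P.
Setting this equal to 90.3 kPa and taking the physical root (0 < X < 1) gives X = 0.359.

X = 0.359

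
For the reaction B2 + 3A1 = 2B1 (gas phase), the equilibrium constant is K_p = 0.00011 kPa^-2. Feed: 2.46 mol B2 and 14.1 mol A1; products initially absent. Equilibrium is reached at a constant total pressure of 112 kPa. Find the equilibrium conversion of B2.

Basis: 2.46 mol B2 initially; let X = conversion of B2. Extent ξ = 2.46X.
Moles: n_B2 = 2.46 − 2.46X; n_A1 = 14.1 − 7.38X; n_B1 = 4.92X.
n_T = Σnᵢ = 16.6 − 4.92X.
Mole fractions y_i = n_i/n_T; K_p = p_B1^2 / (p_B2 p_A1^3) with p_i = y_i·P.
Equating to 0.00011 kPa^-2 and solving on 0 < X < 1: X = 0.563.

X = 0.563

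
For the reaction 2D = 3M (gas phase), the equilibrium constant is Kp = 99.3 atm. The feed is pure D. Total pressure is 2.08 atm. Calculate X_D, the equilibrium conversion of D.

X = 0.831

Let X = conversion of D (basis 1 mol D); extent of reaction ξ = 0.5X.
Species balance: n_D = 1 − X; n_M = 1.5X.
Summing: n_T = 1 + 0.5X.
With p_i = (n_i/n_T)P, Kp = p_M^3 / (p_D^2).
Setting this equal to 99.3 atm and taking the physical root (0 < X < 1) gives X = 0.831.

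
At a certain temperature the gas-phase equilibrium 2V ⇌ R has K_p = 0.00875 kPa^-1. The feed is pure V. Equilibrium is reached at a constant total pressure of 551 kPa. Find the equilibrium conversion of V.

Take 1 mol V as basis and let X be its fractional conversion, so ξ = 0.5X.
Mole table: n_V = 1 − X; n_R = 0.5X.
Total moles n_T = 1 − 0.5X.
With p_i = (n_i/n_T)P, K_p = p_R / (p_V^2).
Equating to 0.00875 kPa^-1 and solving on 0 < X < 1: X = 0.778.

X = 0.778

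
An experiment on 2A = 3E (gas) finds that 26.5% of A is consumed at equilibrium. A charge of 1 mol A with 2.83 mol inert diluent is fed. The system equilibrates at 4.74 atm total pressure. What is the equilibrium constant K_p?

K_p = 0.139 atm

Let X = conversion of A (basis 1 mol A); extent of reaction ξ = 0.5X.
Moles: n_A = 1 − X; n_E = 1.5X; n_I = 2.83 (inert).
Total moles n_T = 3.83 + 0.5X.
At X = 0.265: n_A = 0.735, n_E = 0.398, n_T = 3.96.
p_i = (n_i/n_T)·P. K_p = p_E^3 / (p_A^2) = 0.139 atm.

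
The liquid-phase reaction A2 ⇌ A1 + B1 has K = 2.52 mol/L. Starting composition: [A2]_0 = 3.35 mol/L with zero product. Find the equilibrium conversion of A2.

Let X = conversion of A2; extent ξ = 3.35·X mol/L.
Concentrations: [A2] = 3.35 − 3.35X; [A1] = 3.35X; [B1] = 3.35X.
K = [A1] [B1] / ([A2]).
Setting equal to 2.52 and solving for X on (0,1) gives X = 0.569.

X = 0.569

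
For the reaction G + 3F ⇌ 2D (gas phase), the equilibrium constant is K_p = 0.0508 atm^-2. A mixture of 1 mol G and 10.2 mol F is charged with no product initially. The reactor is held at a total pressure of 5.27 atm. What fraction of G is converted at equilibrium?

Basis: 1 mol G initially; let X = conversion of G. Extent ξ = X.
Mole table: n_G = 1 − X; n_F = 10.2 − 3X; n_D = 2X.
Summing: n_T = 11.2 − 2X.
y_i = n_i/n_T, p_i = y_i·P. K_p = p_D^2 / (p_G p_F^3).
Substituting and setting equal to 0.0508 atm^-2 gives a polynomial in X; the root in (0,1) is X = 0.725.

X = 0.725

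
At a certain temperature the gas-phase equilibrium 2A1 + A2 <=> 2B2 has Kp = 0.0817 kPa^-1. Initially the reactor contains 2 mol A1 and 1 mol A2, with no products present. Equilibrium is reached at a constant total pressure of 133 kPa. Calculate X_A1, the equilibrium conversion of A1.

Let X = conversion of A1 (basis 2 mol A1); extent of reaction ξ = X.
Mole table: n_A1 = 2 − 2X; n_A2 = 1 − X; n_B2 = 2X.
Summing: n_T = 3 − X.
Mole fractions y_i = n_i/n_T; Kp = p_B2^2 / (p_A1^2 p_A2) with p_i = y_i·P.
This yields a degree-3 equation in X; solving on (0,1), X = 0.579.

X = 0.579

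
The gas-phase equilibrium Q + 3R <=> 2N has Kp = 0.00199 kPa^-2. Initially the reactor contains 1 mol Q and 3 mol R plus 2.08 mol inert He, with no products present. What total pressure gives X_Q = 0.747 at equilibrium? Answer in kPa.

P = 462 kPa

Take 1 mol Q as basis and let X be its fractional conversion, so ξ = X.
Species balance: n_Q = 1 − X; n_R = 3 − 3X; n_N = 2X; n_I = 2.08 (inert).
n_T = Σnᵢ = 6.08 − 2X.
Kp = p_N^2 / (p_Q p_R^3) with p_i = (n_i/n_T)·P.
At X = 0.747: the mole-fraction product g(X) = Π y_i^ν_i = 424.3. Since Kp = g(X)·P^{-2}, P = (g/Kp)^(1/2) = (424.3/0.00199)^(1/2) = 462 kPa.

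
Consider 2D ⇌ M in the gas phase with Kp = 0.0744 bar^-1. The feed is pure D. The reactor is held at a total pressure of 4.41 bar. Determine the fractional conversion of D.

X = 0.342

Basis: 1 mol D initially; let X = conversion of D. Extent ξ = 0.5X.
At extent ξ: n_D = 1 − X; n_M = 0.5X.
n_T = Σnᵢ = 1 − 0.5X.
Mole fractions y_i = n_i/n_T; Kp = p_M / (p_D^2) with p_i = y_i·P.
Setting this equal to 0.0744 bar^-1 and taking the physical root (0 < X < 1) gives X = 0.342.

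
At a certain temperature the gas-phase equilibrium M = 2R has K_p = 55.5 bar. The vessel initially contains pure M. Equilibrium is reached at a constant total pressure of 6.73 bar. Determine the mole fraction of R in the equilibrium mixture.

y_R = 0.901

Basis: 1 mol M initially; let X = conversion of M. Extent ξ = X.
Moles: n_M = 1 − X; n_R = 2X.
n_T = Σnᵢ = 1 + X.
With p_i = (n_i/n_T)P, K_p = p_R^2 / (p_M).
Setting this equal to 55.5 bar and taking the physical root (0 < X < 1) gives X = 0.821.
Then n_R = 1.64, n_T = 1.82, so y_R = 0.901.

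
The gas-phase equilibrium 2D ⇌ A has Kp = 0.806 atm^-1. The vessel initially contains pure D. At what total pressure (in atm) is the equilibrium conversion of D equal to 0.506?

P = 0.961 atm

Take 1 mol D as basis and let X be its fractional conversion, so ξ = 0.5X.
Species balance: n_D = 1 − X; n_A = 0.5X.
n_T = Σnᵢ = 1 − 0.5X.
Kp = p_A / (p_D^2) with p_i = (n_i/n_T)·P.
At X = 0.506: the mole-fraction product g(X) = Π y_i^ν_i = 0.7744. Since Kp = g(X)·P^{-1}, P = (g/Kp)^(1/1) = (0.7744/0.806)^(1/1) = 0.961 atm.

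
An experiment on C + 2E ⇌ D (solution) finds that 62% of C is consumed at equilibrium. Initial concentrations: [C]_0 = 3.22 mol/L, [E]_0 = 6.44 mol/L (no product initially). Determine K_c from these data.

K_c = 0.272 (mol/L)^-2

Let X = conversion of C.
Concentrations: [C] = 3.22 − 3.22X; [E] = 6.44 − 6.44X; [D] = 3.22X.
At X = 0.62: [C] = 1.22, [E] = 2.45, [D] = 2.
K_c = [D] / ([C] [E]^2) = 0.272 (mol/L)^-2.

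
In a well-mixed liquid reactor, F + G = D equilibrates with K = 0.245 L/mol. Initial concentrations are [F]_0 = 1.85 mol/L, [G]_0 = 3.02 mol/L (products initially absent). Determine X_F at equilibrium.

X = 0.365

Let X = conversion of F; extent ξ = 1.85·X mol/L.
Concentrations: [F] = 1.85 − 1.85X; [G] = 3.02 − 1.85X; [D] = 1.85X.
K = [D] / ([F] [G]).
Solving K = 0.245 for X ∈ (0,1): X = 0.365.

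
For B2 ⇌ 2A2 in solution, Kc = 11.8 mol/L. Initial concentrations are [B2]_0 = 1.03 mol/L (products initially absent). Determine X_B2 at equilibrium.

X = 0.785

Let X = conversion of B2; extent ξ = 1.03·X mol/L.
Concentrations: [B2] = 1.03 − 1.03X; [A2] = 2.06X.
Kc = [A2]^2 / ([B2]).
This equals 11.8 at X = 0.785 (the root in 0 < X < 1).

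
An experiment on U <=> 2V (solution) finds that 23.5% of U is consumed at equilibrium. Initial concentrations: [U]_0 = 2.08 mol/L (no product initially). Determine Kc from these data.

Let X = conversion of U.
Concentrations: [U] = 2.08 − 2.08X; [V] = 4.16X.
At X = 0.235: [U] = 1.59, [V] = 0.978.
Kc = [V]^2 / ([U]) = 0.601 mol/L.

Kc = 0.601 mol/L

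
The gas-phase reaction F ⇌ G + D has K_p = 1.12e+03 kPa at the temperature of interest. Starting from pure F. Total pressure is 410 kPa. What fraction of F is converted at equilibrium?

X = 0.856

Take 1 mol F as basis and let X be its fractional conversion, so ξ = X.
At extent ξ: n_F = 1 − X; n_G = X; n_D = X.
Summing: n_T = 1 + X.
Mole fractions y_i = n_i/n_T; K_p = p_G p_D / (p_F) with p_i = y_i·P.
Equating to 1.12e+03 kPa and solving on 0 < X < 1: X = 0.856.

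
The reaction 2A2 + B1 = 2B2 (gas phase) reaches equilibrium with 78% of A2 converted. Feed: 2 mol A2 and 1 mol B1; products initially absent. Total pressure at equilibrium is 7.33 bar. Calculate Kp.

Kp = 17.3 bar^-1

Take 2 mol A2 as basis and let X be its fractional conversion, so ξ = X.
At extent ξ: n_A2 = 2 − 2X; n_B1 = 1 − X; n_B2 = 2X.
Summing: n_T = 3 − X.
At X = 0.78: n_A2 = 0.44, n_B1 = 0.22, n_B2 = 1.56, n_T = 2.22.
p_i = (n_i/n_T)·P. Kp = p_B2^2 / (p_A2^2 p_B1) = 17.3 bar^-1.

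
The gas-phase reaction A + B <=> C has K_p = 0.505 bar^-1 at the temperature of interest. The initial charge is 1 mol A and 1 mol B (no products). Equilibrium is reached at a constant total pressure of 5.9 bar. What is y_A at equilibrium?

y_A = 0.334

Basis: 1 mol A initially; let X = conversion of A. Extent ξ = X.
Species balance: n_A = 1 − X; n_B = 1 − X; n_C = X.
Total moles n_T = 2 − X.
y_i = n_i/n_T, p_i = y_i·P. K_p = p_C / (p_A p_B).
Substituting and setting equal to 0.505 bar^-1 gives a polynomial in X; the root in (0,1) is X = 0.499.
Then n_A = 0.501, n_T = 1.5, so y_A = 0.334.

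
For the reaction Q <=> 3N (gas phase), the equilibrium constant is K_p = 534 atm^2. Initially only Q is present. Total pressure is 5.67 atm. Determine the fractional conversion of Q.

Basis: 1 mol Q initially; let X = conversion of Q. Extent ξ = X.
At extent ξ: n_Q = 1 − X; n_N = 3X.
Total moles n_T = 1 + 2X.
Mole fractions y_i = n_i/n_T; K_p = p_N^3 / (p_Q) with p_i = y_i·P.
This yields a degree-3 equation in X; solving on (0,1), X = 0.860.

X = 0.860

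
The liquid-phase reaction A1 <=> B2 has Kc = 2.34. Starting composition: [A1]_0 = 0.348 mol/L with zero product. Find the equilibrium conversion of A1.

Let X = conversion of A1; extent ξ = 0.348·X mol/L.
Concentrations: [A1] = 0.348 − 0.348X; [B2] = 0.348X.
Kc = [B2] / ([A1]).
Equating to 2.34: the physical root is X = 0.701.

X = 0.701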